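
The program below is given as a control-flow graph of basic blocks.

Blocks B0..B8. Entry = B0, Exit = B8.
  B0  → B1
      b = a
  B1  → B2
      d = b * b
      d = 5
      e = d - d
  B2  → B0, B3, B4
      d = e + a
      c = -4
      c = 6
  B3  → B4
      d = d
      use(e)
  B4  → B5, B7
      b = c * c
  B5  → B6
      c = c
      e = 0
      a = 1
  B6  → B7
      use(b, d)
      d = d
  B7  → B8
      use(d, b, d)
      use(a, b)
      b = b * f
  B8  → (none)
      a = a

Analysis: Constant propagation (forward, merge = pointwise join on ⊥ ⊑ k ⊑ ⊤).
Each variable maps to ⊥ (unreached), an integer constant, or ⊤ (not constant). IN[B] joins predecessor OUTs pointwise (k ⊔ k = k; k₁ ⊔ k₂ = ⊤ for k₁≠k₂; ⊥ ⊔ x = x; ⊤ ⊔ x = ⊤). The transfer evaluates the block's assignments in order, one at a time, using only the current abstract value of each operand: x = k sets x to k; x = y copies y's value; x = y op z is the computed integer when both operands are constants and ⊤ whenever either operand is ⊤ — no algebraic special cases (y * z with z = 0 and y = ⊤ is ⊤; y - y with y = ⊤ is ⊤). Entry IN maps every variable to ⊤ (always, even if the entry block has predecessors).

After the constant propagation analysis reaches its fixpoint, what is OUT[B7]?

Per-block solution:
  B0:  IN=(all ⊤)  OUT=(all ⊤)
  B1:  IN=(all ⊤)  OUT={d:5, e:0; rest ⊤}
  B2:  IN={d:5, e:0; rest ⊤}  OUT={c:6, e:0; rest ⊤}
  B3:  IN={c:6, e:0; rest ⊤}  OUT={c:6, e:0; rest ⊤}
  B4:  IN={c:6, e:0; rest ⊤}  OUT={b:36, c:6, e:0; rest ⊤}
  B5:  IN={b:36, c:6, e:0; rest ⊤}  OUT={a:1, b:36, c:6, e:0; rest ⊤}
  B6:  IN={a:1, b:36, c:6, e:0; rest ⊤}  OUT={a:1, b:36, c:6, e:0; rest ⊤}
  B7:  IN={b:36, c:6, e:0; rest ⊤}  OUT={c:6, e:0; rest ⊤}
  B8:  IN={c:6, e:0; rest ⊤}  OUT={c:6, e:0; rest ⊤}

Merge at B7: IN[B7] = OUT[B4] ⊔ OUT[B6] = {a: ⊤, b: 36, c: 6, d: ⊤, e: 0, f: ⊤}
Applying B7's transfer function to that IN value gives OUT[B7] (row B7 above).

Answer: {a: ⊤, b: ⊤, c: 6, d: ⊤, e: 0, f: ⊤}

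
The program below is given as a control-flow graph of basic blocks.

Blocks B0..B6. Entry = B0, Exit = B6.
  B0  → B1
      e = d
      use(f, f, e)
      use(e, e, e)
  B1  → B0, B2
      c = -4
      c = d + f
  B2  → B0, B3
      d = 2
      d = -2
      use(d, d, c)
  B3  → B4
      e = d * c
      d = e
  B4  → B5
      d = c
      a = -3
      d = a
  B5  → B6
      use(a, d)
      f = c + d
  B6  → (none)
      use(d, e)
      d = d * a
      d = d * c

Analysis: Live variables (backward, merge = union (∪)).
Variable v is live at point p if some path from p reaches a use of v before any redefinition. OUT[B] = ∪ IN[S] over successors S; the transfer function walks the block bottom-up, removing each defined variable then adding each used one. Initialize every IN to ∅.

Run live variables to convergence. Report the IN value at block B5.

Fixpoint table:
  B0:   IN={d, f}   OUT={d, f}
  B1:   IN={d, f}   OUT={c, d, f}
  B2:   IN={c, f}   OUT={c, d, f}
  B3:   IN={c, d}   OUT={c, e}
  B4:   IN={c, e}   OUT={a, c, d, e}
  B5:   IN={a, c, d, e}   OUT={a, c, d, e}
  B6:   IN={a, c, d, e}   OUT={}

Merge at B5: OUT[B5] = IN[B6] = {a, c, d, e}
Applying B5's transfer function to that OUT value gives IN[B5] (row B5 above).

Answer: {a, c, d, e}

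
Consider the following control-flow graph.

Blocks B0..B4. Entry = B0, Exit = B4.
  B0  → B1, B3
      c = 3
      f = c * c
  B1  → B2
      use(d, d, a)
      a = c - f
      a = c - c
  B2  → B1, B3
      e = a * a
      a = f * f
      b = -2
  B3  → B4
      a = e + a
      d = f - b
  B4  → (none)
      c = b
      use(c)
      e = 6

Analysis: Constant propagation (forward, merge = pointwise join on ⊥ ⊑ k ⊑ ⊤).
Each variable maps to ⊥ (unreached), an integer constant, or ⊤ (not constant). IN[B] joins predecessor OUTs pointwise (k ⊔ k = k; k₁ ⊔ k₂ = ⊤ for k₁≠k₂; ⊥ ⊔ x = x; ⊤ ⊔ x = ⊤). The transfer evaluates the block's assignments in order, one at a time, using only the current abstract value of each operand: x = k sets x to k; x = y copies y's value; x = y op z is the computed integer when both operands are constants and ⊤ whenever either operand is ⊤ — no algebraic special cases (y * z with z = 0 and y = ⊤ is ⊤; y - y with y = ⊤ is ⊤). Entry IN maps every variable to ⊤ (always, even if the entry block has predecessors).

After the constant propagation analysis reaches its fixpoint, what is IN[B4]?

Answer: {a: ⊤, b: ⊤, c: 3, d: ⊤, e: ⊤, f: 9}

Derivation:
Fixpoint table:
  B0:  IN=(all ⊤)  OUT={c:3, f:9; rest ⊤}
  B1:  IN={c:3, f:9; rest ⊤}  OUT={a:0, c:3, f:9; rest ⊤}
  B2:  IN={a:0, c:3, f:9; rest ⊤}  OUT={a:81, b:-2, c:3, e:0, f:9; rest ⊤}
  B3:  IN={c:3, f:9; rest ⊤}  OUT={c:3, f:9; rest ⊤}
  B4:  IN={c:3, f:9; rest ⊤}  OUT={e:6, f:9; rest ⊤}

Merge at B4: IN[B4] = OUT[B3] = {a: ⊤, b: ⊤, c: 3, d: ⊤, e: ⊤, f: 9}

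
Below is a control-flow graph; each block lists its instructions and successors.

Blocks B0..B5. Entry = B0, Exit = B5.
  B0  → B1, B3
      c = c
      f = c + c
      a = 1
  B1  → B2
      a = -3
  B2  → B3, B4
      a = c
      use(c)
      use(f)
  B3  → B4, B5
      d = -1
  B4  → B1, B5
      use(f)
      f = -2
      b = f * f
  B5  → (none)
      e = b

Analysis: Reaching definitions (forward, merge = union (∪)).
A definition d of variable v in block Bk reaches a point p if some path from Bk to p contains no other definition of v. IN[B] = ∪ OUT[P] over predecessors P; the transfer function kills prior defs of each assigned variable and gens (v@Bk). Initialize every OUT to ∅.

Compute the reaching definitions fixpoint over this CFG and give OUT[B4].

Answer: {a@B0, a@B2, b@B4, c@B0, d@B3, f@B4}

Derivation:
Fixpoint table:
  B0:  IN={}  OUT={a@B0, c@B0, f@B0}
  B1:  IN={a@B0, a@B2, b@B4, c@B0, d@B3, f@B0, f@B4}  OUT={a@B1, b@B4, c@B0, d@B3, f@B0, f@B4}
  B2:  IN={a@B1, b@B4, c@B0, d@B3, f@B0, f@B4}  OUT={a@B2, b@B4, c@B0, d@B3, f@B0, f@B4}
  B3:  IN={a@B0, a@B2, b@B4, c@B0, d@B3, f@B0, f@B4}  OUT={a@B0, a@B2, b@B4, c@B0, d@B3, f@B0, f@B4}
  B4:  IN={a@B0, a@B2, b@B4, c@B0, d@B3, f@B0, f@B4}  OUT={a@B0, a@B2, b@B4, c@B0, d@B3, f@B4}
  B5:  IN={a@B0, a@B2, b@B4, c@B0, d@B3, f@B0, f@B4}  OUT={a@B0, a@B2, b@B4, c@B0, d@B3, e@B5, f@B0, f@B4}

Merge at B4: IN[B4] = OUT[B2] ⊔ OUT[B3] = {a@B0, a@B2, b@B4, c@B0, d@B3, f@B0, f@B4}
Applying B4's transfer function to that IN value gives OUT[B4] (row B4 above).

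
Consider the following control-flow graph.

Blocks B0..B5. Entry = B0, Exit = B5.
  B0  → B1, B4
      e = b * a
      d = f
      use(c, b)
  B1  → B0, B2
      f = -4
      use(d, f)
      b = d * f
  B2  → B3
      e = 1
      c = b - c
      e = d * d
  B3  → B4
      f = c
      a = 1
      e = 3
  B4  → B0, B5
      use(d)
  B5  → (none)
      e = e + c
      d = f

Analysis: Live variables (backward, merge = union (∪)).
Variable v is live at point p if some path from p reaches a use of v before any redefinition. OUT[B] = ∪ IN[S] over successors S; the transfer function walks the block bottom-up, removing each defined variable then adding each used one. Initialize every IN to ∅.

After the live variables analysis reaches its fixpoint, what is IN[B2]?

Per-block solution:
  B0: | IN={a, b, c, f} | OUT={a, b, c, d, e, f}
  B1: | IN={a, c, d} | OUT={a, b, c, d, f}
  B2: | IN={b, c, d} | OUT={b, c, d}
  B3: | IN={b, c, d} | OUT={a, b, c, d, e, f}
  B4: | IN={a, b, c, d, e, f} | OUT={a, b, c, e, f}
  B5: | IN={c, e, f} | OUT={}

Merge at B2: OUT[B2] = IN[B3] = {b, c, d}
Applying B2's transfer function to that OUT value gives IN[B2] (row B2 above).

Answer: {b, c, d}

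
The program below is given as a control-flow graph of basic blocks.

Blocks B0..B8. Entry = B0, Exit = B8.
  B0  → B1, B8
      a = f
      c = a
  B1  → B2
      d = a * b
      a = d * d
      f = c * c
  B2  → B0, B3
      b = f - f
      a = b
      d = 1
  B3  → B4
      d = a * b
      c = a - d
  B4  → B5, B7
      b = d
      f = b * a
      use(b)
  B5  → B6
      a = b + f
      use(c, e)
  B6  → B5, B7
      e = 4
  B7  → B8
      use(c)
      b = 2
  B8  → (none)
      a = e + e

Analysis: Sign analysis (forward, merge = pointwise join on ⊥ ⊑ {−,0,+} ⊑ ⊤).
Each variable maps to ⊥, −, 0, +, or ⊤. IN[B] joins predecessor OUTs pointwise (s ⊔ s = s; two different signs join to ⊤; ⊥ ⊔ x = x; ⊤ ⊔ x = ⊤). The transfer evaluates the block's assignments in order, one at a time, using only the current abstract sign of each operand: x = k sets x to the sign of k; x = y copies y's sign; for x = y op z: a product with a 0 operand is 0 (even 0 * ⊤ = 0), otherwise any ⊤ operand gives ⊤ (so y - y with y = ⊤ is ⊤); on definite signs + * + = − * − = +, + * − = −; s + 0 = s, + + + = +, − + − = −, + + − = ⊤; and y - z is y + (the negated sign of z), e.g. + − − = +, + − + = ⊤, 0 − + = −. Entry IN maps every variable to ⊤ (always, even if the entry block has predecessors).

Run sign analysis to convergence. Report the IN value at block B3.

Converged values:
  B0:  IN=(all ⊤)  OUT=(all ⊤)
  B1:  IN=(all ⊤)  OUT=(all ⊤)
  B2:  IN=(all ⊤)  OUT={d:+; rest ⊤}
  B3:  IN={d:+; rest ⊤}  OUT=(all ⊤)
  B4:  IN=(all ⊤)  OUT=(all ⊤)
  B5:  IN=(all ⊤)  OUT=(all ⊤)
  B6:  IN=(all ⊤)  OUT={e:+; rest ⊤}
  B7:  IN=(all ⊤)  OUT={b:+; rest ⊤}
  B8:  IN=(all ⊤)  OUT=(all ⊤)

Merge at B3: IN[B3] = OUT[B2] = {a: ⊤, b: ⊤, c: ⊤, d: +, e: ⊤, f: ⊤}

Answer: {a: ⊤, b: ⊤, c: ⊤, d: +, e: ⊤, f: ⊤}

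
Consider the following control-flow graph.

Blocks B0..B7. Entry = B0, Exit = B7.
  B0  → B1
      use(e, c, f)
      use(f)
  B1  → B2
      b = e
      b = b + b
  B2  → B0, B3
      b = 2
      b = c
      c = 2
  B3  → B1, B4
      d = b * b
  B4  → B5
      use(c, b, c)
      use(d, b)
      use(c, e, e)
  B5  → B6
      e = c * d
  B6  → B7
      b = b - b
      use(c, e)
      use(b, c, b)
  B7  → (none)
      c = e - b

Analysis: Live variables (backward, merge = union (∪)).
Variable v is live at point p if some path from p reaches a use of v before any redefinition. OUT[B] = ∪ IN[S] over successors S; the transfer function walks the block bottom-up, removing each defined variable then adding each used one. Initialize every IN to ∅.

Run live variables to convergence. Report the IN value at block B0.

Fixpoint table:
  B0:  IN={c, e, f}  OUT={c, e, f}
  B1:  IN={c, e, f}  OUT={c, e, f}
  B2:  IN={c, e, f}  OUT={b, c, e, f}
  B3:  IN={b, c, e, f}  OUT={b, c, d, e, f}
  B4:  IN={b, c, d, e}  OUT={b, c, d}
  B5:  IN={b, c, d}  OUT={b, c, e}
  B6:  IN={b, c, e}  OUT={b, e}
  B7:  IN={b, e}  OUT={}

Merge at B0: OUT[B0] = IN[B1] = {c, e, f}
Applying B0's transfer function to that OUT value gives IN[B0] (row B0 above).

Answer: {c, e, f}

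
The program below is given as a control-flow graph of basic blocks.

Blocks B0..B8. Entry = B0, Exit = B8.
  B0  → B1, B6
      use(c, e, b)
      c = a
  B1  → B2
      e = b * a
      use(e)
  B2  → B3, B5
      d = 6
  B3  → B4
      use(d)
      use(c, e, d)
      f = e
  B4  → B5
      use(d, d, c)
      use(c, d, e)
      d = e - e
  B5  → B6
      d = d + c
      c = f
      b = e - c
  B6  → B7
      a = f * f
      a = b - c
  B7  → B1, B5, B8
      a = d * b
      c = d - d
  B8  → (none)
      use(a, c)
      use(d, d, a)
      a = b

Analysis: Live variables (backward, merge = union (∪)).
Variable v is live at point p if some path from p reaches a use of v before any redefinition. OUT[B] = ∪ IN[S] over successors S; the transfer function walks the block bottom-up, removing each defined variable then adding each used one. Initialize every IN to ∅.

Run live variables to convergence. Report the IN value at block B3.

Answer: {c, d, e}

Derivation:
Converged values:
  B0:  IN={a, b, c, d, e, f}  OUT={a, b, c, d, e, f}
  B1:  IN={a, b, c, f}  OUT={c, e, f}
  B2:  IN={c, e, f}  OUT={c, d, e, f}
  B3:  IN={c, d, e}  OUT={c, d, e, f}
  B4:  IN={c, d, e, f}  OUT={c, d, e, f}
  B5:  IN={c, d, e, f}  OUT={b, c, d, e, f}
  B6:  IN={b, c, d, e, f}  OUT={b, d, e, f}
  B7:  IN={b, d, e, f}  OUT={a, b, c, d, e, f}
  B8:  IN={a, b, c, d}  OUT={}

Merge at B3: OUT[B3] = IN[B4] = {c, d, e, f}
Applying B3's transfer function to that OUT value gives IN[B3] (row B3 above).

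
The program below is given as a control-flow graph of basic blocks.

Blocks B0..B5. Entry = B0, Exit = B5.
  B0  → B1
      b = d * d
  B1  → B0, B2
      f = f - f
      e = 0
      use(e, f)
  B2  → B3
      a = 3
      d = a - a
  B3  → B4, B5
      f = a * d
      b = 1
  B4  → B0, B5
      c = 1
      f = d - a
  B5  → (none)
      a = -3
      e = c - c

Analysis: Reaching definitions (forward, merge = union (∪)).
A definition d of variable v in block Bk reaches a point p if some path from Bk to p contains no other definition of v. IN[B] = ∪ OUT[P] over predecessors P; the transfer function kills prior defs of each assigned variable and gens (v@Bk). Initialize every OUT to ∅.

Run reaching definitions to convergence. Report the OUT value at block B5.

Answer: {a@B5, b@B3, c@B4, d@B2, e@B5, f@B3, f@B4}

Derivation:
Fixpoint table:
  B0:  IN={a@B2, b@B0, b@B3, c@B4, d@B2, e@B1, f@B1, f@B4}  OUT={a@B2, b@B0, c@B4, d@B2, e@B1, f@B1, f@B4}
  B1:  IN={a@B2, b@B0, c@B4, d@B2, e@B1, f@B1, f@B4}  OUT={a@B2, b@B0, c@B4, d@B2, e@B1, f@B1}
  B2:  IN={a@B2, b@B0, c@B4, d@B2, e@B1, f@B1}  OUT={a@B2, b@B0, c@B4, d@B2, e@B1, f@B1}
  B3:  IN={a@B2, b@B0, c@B4, d@B2, e@B1, f@B1}  OUT={a@B2, b@B3, c@B4, d@B2, e@B1, f@B3}
  B4:  IN={a@B2, b@B3, c@B4, d@B2, e@B1, f@B3}  OUT={a@B2, b@B3, c@B4, d@B2, e@B1, f@B4}
  B5:  IN={a@B2, b@B3, c@B4, d@B2, e@B1, f@B3, f@B4}  OUT={a@B5, b@B3, c@B4, d@B2, e@B5, f@B3, f@B4}

Merge at B5: IN[B5] = OUT[B3] ⊔ OUT[B4] = {a@B2, b@B3, c@B4, d@B2, e@B1, f@B3, f@B4}
Applying B5's transfer function to that IN value gives OUT[B5] (row B5 above).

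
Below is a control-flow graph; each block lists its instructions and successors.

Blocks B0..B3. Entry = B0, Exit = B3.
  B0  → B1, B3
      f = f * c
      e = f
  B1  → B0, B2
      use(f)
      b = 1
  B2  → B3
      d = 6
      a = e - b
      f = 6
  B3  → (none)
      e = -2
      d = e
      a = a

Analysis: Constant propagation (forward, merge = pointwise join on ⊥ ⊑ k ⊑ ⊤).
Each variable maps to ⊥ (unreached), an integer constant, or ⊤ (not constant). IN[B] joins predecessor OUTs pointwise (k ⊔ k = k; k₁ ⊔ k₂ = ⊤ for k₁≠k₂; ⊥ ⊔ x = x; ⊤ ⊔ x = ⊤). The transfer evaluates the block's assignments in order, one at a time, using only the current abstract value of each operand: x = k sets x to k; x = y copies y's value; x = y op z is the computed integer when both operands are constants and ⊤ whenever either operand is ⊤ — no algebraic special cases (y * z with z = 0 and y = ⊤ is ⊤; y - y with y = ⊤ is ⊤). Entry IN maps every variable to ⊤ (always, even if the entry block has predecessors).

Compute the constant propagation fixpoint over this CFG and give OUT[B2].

Answer: {a: ⊤, b: 1, c: ⊤, d: 6, e: ⊤, f: 6}

Trace:
Converged values:
  B0:   IN=(all ⊤)   OUT=(all ⊤)
  B1:   IN=(all ⊤)   OUT={b:1; rest ⊤}
  B2:   IN={b:1; rest ⊤}   OUT={b:1, d:6, f:6; rest ⊤}
  B3:   IN=(all ⊤)   OUT={d:-2, e:-2; rest ⊤}

Merge at B2: IN[B2] = OUT[B1] = {a: ⊤, b: 1, c: ⊤, d: ⊤, e: ⊤, f: ⊤}
Applying B2's transfer function to that IN value gives OUT[B2] (row B2 above).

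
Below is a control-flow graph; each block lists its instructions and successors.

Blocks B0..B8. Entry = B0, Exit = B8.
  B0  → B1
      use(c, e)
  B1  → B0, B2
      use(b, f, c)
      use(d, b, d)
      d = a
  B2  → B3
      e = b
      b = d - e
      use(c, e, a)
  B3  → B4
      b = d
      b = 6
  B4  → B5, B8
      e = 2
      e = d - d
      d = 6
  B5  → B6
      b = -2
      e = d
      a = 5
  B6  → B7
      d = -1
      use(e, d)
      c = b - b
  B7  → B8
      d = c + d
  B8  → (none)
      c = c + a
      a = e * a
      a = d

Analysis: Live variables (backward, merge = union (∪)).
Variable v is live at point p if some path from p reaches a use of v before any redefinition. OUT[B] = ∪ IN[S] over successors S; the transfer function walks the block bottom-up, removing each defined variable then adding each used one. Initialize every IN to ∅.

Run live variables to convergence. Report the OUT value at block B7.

Answer: {a, c, d, e}

Derivation:
Converged values:
  B0:  IN={a, b, c, d, e, f}  OUT={a, b, c, d, e, f}
  B1:  IN={a, b, c, d, e, f}  OUT={a, b, c, d, e, f}
  B2:  IN={a, b, c, d}  OUT={a, c, d}
  B3:  IN={a, c, d}  OUT={a, c, d}
  B4:  IN={a, c, d}  OUT={a, c, d, e}
  B5:  IN={d}  OUT={a, b, e}
  B6:  IN={a, b, e}  OUT={a, c, d, e}
  B7:  IN={a, c, d, e}  OUT={a, c, d, e}
  B8:  IN={a, c, d, e}  OUT={}

Merge at B7: OUT[B7] = IN[B8] = {a, c, d, e}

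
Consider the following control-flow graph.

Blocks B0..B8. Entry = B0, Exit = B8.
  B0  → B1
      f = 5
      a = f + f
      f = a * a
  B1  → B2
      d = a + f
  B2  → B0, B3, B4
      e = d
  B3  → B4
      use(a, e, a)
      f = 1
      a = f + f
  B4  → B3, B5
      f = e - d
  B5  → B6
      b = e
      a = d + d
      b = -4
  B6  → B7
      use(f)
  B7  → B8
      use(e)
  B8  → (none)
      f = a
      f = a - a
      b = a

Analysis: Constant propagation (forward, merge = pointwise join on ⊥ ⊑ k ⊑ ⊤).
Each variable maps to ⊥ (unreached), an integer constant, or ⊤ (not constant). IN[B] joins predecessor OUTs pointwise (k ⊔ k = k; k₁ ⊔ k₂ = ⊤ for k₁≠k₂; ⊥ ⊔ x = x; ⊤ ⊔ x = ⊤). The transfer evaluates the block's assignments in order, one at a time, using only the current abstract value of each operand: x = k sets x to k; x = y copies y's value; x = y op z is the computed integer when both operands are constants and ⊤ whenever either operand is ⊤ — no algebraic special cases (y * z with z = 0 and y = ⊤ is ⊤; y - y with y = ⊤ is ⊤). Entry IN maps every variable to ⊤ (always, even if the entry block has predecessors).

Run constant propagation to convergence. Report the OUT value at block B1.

Answer: {a: 10, b: ⊤, c: ⊤, d: 110, e: ⊤, f: 100}

Trace:
Per-block solution:
  B0:   IN=(all ⊤)   OUT={a:10, f:100; rest ⊤}
  B1:   IN={a:10, f:100; rest ⊤}   OUT={a:10, d:110, f:100; rest ⊤}
  B2:   IN={a:10, d:110, f:100; rest ⊤}   OUT={a:10, d:110, e:110, f:100; rest ⊤}
  B3:   IN={d:110, e:110; rest ⊤}   OUT={a:2, d:110, e:110, f:1; rest ⊤}
  B4:   IN={d:110, e:110; rest ⊤}   OUT={d:110, e:110, f:0; rest ⊤}
  B5:   IN={d:110, e:110, f:0; rest ⊤}   OUT={a:220, b:-4, d:110, e:110, f:0; rest ⊤}
  B6:   IN={a:220, b:-4, d:110, e:110, f:0; rest ⊤}   OUT={a:220, b:-4, d:110, e:110, f:0; rest ⊤}
  B7:   IN={a:220, b:-4, d:110, e:110, f:0; rest ⊤}   OUT={a:220, b:-4, d:110, e:110, f:0; rest ⊤}
  B8:   IN={a:220, b:-4, d:110, e:110, f:0; rest ⊤}   OUT={a:220, b:220, d:110, e:110, f:0; rest ⊤}

Merge at B1: IN[B1] = OUT[B0] = {a: 10, b: ⊤, c: ⊤, d: ⊤, e: ⊤, f: 100}
Applying B1's transfer function to that IN value gives OUT[B1] (row B1 above).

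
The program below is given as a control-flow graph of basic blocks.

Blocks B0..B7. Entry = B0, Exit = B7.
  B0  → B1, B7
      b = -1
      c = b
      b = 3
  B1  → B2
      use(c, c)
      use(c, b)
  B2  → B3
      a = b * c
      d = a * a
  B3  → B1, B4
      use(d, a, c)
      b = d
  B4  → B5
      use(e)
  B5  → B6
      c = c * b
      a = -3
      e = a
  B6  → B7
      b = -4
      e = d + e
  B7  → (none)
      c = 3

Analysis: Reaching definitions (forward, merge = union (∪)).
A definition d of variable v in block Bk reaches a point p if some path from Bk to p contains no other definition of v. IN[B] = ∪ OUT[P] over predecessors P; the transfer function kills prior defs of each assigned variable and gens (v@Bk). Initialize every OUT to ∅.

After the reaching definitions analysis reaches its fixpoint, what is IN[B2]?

Answer: {a@B2, b@B0, b@B3, c@B0, d@B2}

Trace:
Converged values:
  B0:   IN={}   OUT={b@B0, c@B0}
  B1:   IN={a@B2, b@B0, b@B3, c@B0, d@B2}   OUT={a@B2, b@B0, b@B3, c@B0, d@B2}
  B2:   IN={a@B2, b@B0, b@B3, c@B0, d@B2}   OUT={a@B2, b@B0, b@B3, c@B0, d@B2}
  B3:   IN={a@B2, b@B0, b@B3, c@B0, d@B2}   OUT={a@B2, b@B3, c@B0, d@B2}
  B4:   IN={a@B2, b@B3, c@B0, d@B2}   OUT={a@B2, b@B3, c@B0, d@B2}
  B5:   IN={a@B2, b@B3, c@B0, d@B2}   OUT={a@B5, b@B3, c@B5, d@B2, e@B5}
  B6:   IN={a@B5, b@B3, c@B5, d@B2, e@B5}   OUT={a@B5, b@B6, c@B5, d@B2, e@B6}
  B7:   IN={a@B5, b@B0, b@B6, c@B0, c@B5, d@B2, e@B6}   OUT={a@B5, b@B0, b@B6, c@B7, d@B2, e@B6}

Merge at B2: IN[B2] = OUT[B1] = {a@B2, b@B0, b@B3, c@B0, d@B2}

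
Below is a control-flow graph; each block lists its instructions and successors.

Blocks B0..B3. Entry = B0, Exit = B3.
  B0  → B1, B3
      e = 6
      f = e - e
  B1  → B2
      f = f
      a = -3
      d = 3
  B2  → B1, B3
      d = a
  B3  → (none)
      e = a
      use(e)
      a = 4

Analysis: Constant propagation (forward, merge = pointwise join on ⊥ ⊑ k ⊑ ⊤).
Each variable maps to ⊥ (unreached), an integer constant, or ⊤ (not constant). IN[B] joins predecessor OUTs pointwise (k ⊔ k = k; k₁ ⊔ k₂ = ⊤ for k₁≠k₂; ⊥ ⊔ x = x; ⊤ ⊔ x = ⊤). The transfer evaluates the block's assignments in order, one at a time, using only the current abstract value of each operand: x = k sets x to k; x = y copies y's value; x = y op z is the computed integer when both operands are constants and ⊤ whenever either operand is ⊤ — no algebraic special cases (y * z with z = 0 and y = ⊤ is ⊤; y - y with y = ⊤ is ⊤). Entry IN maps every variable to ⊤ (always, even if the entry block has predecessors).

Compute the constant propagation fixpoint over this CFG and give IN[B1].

Fixpoint table:
  B0:   IN=(all ⊤)   OUT={e:6, f:0; rest ⊤}
  B1:   IN={e:6, f:0; rest ⊤}   OUT={a:-3, d:3, e:6, f:0; rest ⊤}
  B2:   IN={a:-3, d:3, e:6, f:0; rest ⊤}   OUT={a:-3, d:-3, e:6, f:0; rest ⊤}
  B3:   IN={e:6, f:0; rest ⊤}   OUT={a:4, f:0; rest ⊤}

Merge at B1: IN[B1] = OUT[B0] ⊔ OUT[B2] = {a: ⊤, b: ⊤, c: ⊤, d: ⊤, e: 6, f: 0}

Answer: {a: ⊤, b: ⊤, c: ⊤, d: ⊤, e: 6, f: 0}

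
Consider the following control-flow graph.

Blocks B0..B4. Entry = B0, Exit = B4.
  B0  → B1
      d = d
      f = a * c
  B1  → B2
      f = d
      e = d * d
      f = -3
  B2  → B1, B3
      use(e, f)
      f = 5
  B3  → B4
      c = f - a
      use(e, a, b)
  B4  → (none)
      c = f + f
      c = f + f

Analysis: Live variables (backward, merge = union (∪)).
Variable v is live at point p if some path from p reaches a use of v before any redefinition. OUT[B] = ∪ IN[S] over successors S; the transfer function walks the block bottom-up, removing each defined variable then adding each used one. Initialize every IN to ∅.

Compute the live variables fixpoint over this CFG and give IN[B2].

Answer: {a, b, d, e, f}

Trace:
Converged values:
  B0:   IN={a, b, c, d}   OUT={a, b, d}
  B1:   IN={a, b, d}   OUT={a, b, d, e, f}
  B2:   IN={a, b, d, e, f}   OUT={a, b, d, e, f}
  B3:   IN={a, b, e, f}   OUT={f}
  B4:   IN={f}   OUT={}

Merge at B2: OUT[B2] = IN[B1] ⊔ IN[B3] = {a, b, d, e, f}
Applying B2's transfer function to that OUT value gives IN[B2] (row B2 above).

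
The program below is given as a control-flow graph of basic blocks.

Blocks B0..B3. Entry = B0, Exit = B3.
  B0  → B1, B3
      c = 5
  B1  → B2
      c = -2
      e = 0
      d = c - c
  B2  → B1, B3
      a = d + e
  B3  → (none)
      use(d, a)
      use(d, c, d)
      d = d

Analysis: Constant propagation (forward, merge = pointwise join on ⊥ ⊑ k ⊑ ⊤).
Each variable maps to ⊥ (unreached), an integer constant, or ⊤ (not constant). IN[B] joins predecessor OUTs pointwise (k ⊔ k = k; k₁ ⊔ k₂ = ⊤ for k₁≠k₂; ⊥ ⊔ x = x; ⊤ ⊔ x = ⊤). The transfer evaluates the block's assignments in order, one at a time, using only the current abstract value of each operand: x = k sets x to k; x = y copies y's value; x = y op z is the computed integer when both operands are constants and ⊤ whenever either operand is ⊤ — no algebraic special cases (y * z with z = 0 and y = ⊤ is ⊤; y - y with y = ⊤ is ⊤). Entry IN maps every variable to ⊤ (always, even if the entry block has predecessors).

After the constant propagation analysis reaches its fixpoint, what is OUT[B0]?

Fixpoint table:
  B0: | IN=(all ⊤) | OUT={c:5; rest ⊤}
  B1: | IN=(all ⊤) | OUT={c:-2, d:0, e:0; rest ⊤}
  B2: | IN={c:-2, d:0, e:0; rest ⊤} | OUT={a:0, c:-2, d:0, e:0; rest ⊤}
  B3: | IN=(all ⊤) | OUT=(all ⊤)

B0 is the boundary node: IN[B0] = {a: ⊤, b: ⊤, c: ⊤, d: ⊤, e: ⊤, f: ⊤}
Applying B0's transfer function to that IN value gives OUT[B0] (row B0 above).

Answer: {a: ⊤, b: ⊤, c: 5, d: ⊤, e: ⊤, f: ⊤}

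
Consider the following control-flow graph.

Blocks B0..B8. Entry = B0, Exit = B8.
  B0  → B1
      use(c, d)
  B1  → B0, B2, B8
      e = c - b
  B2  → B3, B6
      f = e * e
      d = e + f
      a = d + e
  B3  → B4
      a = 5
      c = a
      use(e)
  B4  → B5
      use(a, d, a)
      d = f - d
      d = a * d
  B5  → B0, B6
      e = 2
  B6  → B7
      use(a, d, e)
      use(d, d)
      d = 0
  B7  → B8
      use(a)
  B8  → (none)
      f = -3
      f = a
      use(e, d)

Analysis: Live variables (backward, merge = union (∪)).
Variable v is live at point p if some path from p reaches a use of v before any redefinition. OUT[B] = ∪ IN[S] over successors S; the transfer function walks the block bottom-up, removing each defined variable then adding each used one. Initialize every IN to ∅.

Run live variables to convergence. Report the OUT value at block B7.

Answer: {a, d, e}

Working:
Converged values:
  B0:  IN={a, b, c, d}  OUT={a, b, c, d}
  B1:  IN={a, b, c, d}  OUT={a, b, c, d, e}
  B2:  IN={b, e}  OUT={a, b, d, e, f}
  B3:  IN={b, d, e, f}  OUT={a, b, c, d, f}
  B4:  IN={a, b, c, d, f}  OUT={a, b, c, d}
  B5:  IN={a, b, c, d}  OUT={a, b, c, d, e}
  B6:  IN={a, d, e}  OUT={a, d, e}
  B7:  IN={a, d, e}  OUT={a, d, e}
  B8:  IN={a, d, e}  OUT={}

Merge at B7: OUT[B7] = IN[B8] = {a, d, e}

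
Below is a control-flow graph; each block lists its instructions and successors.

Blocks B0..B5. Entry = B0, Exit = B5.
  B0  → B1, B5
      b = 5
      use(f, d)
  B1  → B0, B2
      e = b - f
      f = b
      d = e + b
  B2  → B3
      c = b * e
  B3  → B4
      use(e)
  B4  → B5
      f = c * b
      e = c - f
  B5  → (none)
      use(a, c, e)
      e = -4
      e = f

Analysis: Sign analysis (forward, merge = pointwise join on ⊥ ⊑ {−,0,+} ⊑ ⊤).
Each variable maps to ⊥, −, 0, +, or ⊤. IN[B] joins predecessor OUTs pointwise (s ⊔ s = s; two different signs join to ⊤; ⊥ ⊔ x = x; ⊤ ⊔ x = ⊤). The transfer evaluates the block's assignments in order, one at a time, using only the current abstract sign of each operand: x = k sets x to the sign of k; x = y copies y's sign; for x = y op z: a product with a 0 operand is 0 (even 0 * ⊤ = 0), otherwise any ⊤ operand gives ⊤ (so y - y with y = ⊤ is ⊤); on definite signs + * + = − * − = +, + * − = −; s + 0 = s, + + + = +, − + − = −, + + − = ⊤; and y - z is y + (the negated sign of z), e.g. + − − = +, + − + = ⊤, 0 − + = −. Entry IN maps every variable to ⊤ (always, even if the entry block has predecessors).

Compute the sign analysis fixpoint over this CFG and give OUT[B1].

Answer: {a: ⊤, b: +, c: ⊤, d: ⊤, e: ⊤, f: +}

Working:
Fixpoint table:
  B0:  IN=(all ⊤)  OUT={b:+; rest ⊤}
  B1:  IN={b:+; rest ⊤}  OUT={b:+, f:+; rest ⊤}
  B2:  IN={b:+, f:+; rest ⊤}  OUT={b:+, f:+; rest ⊤}
  B3:  IN={b:+, f:+; rest ⊤}  OUT={b:+, f:+; rest ⊤}
  B4:  IN={b:+, f:+; rest ⊤}  OUT={b:+; rest ⊤}
  B5:  IN={b:+; rest ⊤}  OUT={b:+; rest ⊤}

Merge at B1: IN[B1] = OUT[B0] = {a: ⊤, b: +, c: ⊤, d: ⊤, e: ⊤, f: ⊤}
Applying B1's transfer function to that IN value gives OUT[B1] (row B1 above).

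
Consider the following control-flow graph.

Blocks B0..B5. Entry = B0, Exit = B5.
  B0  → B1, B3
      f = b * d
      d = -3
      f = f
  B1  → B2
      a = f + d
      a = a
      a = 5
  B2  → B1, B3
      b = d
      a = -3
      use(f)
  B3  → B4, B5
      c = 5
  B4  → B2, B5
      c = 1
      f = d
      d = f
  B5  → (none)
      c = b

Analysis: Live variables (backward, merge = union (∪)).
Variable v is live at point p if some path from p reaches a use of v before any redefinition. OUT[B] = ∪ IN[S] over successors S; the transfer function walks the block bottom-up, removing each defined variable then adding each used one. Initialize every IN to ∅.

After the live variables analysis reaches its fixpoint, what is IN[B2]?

Answer: {d, f}

Derivation:
Fixpoint table:
  B0:  IN={b, d}  OUT={b, d, f}
  B1:  IN={d, f}  OUT={d, f}
  B2:  IN={d, f}  OUT={b, d, f}
  B3:  IN={b, d}  OUT={b, d}
  B4:  IN={b, d}  OUT={b, d, f}
  B5:  IN={b}  OUT={}

Merge at B2: OUT[B2] = IN[B1] ⊔ IN[B3] = {b, d, f}
Applying B2's transfer function to that OUT value gives IN[B2] (row B2 above).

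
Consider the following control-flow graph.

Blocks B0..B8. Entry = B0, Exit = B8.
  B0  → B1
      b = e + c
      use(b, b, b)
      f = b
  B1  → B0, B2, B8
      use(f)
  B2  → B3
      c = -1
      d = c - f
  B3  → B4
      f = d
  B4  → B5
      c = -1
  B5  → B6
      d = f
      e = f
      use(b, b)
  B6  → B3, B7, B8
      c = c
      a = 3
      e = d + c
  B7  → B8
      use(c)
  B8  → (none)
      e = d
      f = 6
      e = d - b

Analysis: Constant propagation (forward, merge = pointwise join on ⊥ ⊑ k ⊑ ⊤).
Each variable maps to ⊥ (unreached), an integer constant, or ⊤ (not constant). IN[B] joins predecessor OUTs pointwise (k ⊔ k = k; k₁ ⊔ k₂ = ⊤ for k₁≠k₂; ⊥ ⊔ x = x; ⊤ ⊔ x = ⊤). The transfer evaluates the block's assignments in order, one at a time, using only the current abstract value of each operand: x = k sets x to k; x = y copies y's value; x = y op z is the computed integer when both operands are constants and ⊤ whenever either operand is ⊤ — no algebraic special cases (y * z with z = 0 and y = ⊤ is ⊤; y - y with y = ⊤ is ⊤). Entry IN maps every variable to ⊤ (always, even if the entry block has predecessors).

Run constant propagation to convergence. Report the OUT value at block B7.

Answer: {a: 3, b: ⊤, c: -1, d: ⊤, e: ⊤, f: ⊤}

Trace:
Per-block solution:
  B0:   IN=(all ⊤)   OUT=(all ⊤)
  B1:   IN=(all ⊤)   OUT=(all ⊤)
  B2:   IN=(all ⊤)   OUT={c:-1; rest ⊤}
  B3:   IN={c:-1; rest ⊤}   OUT={c:-1; rest ⊤}
  B4:   IN={c:-1; rest ⊤}   OUT={c:-1; rest ⊤}
  B5:   IN={c:-1; rest ⊤}   OUT={c:-1; rest ⊤}
  B6:   IN={c:-1; rest ⊤}   OUT={a:3, c:-1; rest ⊤}
  B7:   IN={a:3, c:-1; rest ⊤}   OUT={a:3, c:-1; rest ⊤}
  B8:   IN=(all ⊤)   OUT={f:6; rest ⊤}

Merge at B7: IN[B7] = OUT[B6] = {a: 3, b: ⊤, c: -1, d: ⊤, e: ⊤, f: ⊤}
Applying B7's transfer function to that IN value gives OUT[B7] (row B7 above).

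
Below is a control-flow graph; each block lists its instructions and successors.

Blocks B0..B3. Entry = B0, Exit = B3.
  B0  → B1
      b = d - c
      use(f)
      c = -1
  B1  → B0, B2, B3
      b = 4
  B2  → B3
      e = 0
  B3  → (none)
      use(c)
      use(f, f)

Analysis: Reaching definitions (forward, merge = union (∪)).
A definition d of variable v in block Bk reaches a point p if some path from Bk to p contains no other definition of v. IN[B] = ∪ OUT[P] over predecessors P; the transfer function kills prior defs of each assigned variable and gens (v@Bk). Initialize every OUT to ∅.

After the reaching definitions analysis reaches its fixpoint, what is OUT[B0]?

Fixpoint table:
  B0:  IN={b@B1, c@B0}  OUT={b@B0, c@B0}
  B1:  IN={b@B0, c@B0}  OUT={b@B1, c@B0}
  B2:  IN={b@B1, c@B0}  OUT={b@B1, c@B0, e@B2}
  B3:  IN={b@B1, c@B0, e@B2}  OUT={b@B1, c@B0, e@B2}

Merge at B0 (entry node, so the boundary value {} is joined with the incoming edge(s)): IN[B0] = {} ⊔ OUT[B1] = {b@B1, c@B0}
Applying B0's transfer function to that IN value gives OUT[B0] (row B0 above).

Answer: {b@B0, c@B0}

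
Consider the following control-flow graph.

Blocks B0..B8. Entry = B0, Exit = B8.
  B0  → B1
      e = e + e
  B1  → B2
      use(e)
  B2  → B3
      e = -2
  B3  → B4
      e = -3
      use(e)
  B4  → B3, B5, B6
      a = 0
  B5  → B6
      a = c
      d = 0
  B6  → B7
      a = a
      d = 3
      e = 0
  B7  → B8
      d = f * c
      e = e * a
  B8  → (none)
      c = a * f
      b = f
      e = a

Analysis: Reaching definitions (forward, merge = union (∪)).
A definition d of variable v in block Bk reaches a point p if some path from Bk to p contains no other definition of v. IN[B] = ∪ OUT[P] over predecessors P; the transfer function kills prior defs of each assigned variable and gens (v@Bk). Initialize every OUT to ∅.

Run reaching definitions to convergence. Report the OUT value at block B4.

Answer: {a@B4, e@B3}

Working:
Per-block solution:
  B0:  IN={}  OUT={e@B0}
  B1:  IN={e@B0}  OUT={e@B0}
  B2:  IN={e@B0}  OUT={e@B2}
  B3:  IN={a@B4, e@B2, e@B3}  OUT={a@B4, e@B3}
  B4:  IN={a@B4, e@B3}  OUT={a@B4, e@B3}
  B5:  IN={a@B4, e@B3}  OUT={a@B5, d@B5, e@B3}
  B6:  IN={a@B4, a@B5, d@B5, e@B3}  OUT={a@B6, d@B6, e@B6}
  B7:  IN={a@B6, d@B6, e@B6}  OUT={a@B6, d@B7, e@B7}
  B8:  IN={a@B6, d@B7, e@B7}  OUT={a@B6, b@B8, c@B8, d@B7, e@B8}

Merge at B4: IN[B4] = OUT[B3] = {a@B4, e@B3}
Applying B4's transfer function to that IN value gives OUT[B4] (row B4 above).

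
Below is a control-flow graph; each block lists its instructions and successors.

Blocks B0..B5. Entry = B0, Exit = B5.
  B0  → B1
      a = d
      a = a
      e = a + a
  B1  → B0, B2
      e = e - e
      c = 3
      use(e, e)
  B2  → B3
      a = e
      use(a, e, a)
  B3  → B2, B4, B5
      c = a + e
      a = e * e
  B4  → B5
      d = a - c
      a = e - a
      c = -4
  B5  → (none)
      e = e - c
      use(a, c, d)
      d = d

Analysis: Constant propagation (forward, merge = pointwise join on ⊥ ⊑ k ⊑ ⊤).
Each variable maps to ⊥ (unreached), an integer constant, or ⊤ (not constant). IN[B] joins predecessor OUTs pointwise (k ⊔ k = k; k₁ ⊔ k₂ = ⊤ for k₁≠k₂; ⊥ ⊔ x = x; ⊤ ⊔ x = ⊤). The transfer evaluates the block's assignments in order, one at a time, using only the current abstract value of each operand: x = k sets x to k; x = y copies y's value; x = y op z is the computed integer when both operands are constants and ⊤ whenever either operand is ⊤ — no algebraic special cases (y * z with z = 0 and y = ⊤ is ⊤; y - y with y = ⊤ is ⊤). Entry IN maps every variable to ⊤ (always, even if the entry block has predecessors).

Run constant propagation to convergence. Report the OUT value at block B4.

Converged values:
  B0:  IN=(all ⊤)  OUT=(all ⊤)
  B1:  IN=(all ⊤)  OUT={c:3; rest ⊤}
  B2:  IN=(all ⊤)  OUT=(all ⊤)
  B3:  IN=(all ⊤)  OUT=(all ⊤)
  B4:  IN=(all ⊤)  OUT={c:-4; rest ⊤}
  B5:  IN=(all ⊤)  OUT=(all ⊤)

Merge at B4: IN[B4] = OUT[B3] = {a: ⊤, b: ⊤, c: ⊤, d: ⊤, e: ⊤, f: ⊤}
Applying B4's transfer function to that IN value gives OUT[B4] (row B4 above).

Answer: {a: ⊤, b: ⊤, c: -4, d: ⊤, e: ⊤, f: ⊤}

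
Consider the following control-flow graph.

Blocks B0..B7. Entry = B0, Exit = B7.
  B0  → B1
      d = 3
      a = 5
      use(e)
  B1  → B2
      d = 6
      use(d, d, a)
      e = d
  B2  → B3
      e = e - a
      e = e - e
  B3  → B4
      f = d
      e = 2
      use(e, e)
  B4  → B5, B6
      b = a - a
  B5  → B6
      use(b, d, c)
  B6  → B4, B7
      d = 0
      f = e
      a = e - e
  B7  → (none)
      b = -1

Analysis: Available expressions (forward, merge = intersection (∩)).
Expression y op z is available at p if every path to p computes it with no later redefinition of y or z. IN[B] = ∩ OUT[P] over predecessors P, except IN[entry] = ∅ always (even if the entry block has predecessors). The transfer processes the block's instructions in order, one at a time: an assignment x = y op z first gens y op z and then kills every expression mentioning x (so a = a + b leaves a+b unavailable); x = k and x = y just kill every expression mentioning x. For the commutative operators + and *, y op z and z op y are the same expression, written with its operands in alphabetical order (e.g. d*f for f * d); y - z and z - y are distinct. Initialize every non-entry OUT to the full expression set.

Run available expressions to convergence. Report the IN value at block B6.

Converged values:
  B0:   IN={}   OUT={}
  B1:   IN={}   OUT={}
  B2:   IN={}   OUT={}
  B3:   IN={}   OUT={}
  B4:   IN={}   OUT={a-a}
  B5:   IN={a-a}   OUT={a-a}
  B6:   IN={a-a}   OUT={e-e}
  B7:   IN={e-e}   OUT={e-e}

Merge at B6: IN[B6] = OUT[B4] ∩ OUT[B5] = {a-a}

Answer: {a-a}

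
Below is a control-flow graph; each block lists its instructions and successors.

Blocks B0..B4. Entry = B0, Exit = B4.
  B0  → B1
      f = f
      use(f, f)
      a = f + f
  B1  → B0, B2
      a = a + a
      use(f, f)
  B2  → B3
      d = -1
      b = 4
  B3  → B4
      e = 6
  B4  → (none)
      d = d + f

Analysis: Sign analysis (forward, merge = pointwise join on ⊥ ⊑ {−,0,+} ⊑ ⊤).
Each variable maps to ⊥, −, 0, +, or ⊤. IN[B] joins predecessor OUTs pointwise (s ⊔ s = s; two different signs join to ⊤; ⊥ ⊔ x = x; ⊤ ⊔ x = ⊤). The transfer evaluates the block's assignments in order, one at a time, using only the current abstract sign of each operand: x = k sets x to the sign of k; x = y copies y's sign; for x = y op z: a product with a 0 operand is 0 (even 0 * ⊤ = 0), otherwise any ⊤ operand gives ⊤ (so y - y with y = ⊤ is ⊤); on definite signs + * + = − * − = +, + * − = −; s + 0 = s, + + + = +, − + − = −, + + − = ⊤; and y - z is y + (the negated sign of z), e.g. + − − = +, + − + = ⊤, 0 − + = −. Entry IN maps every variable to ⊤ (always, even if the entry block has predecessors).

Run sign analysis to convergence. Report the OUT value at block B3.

Answer: {a: ⊤, b: +, c: ⊤, d: -, e: +, f: ⊤}

Trace:
Converged values:
  B0:  IN=(all ⊤)  OUT=(all ⊤)
  B1:  IN=(all ⊤)  OUT=(all ⊤)
  B2:  IN=(all ⊤)  OUT={b:+, d:-; rest ⊤}
  B3:  IN={b:+, d:-; rest ⊤}  OUT={b:+, d:-, e:+; rest ⊤}
  B4:  IN={b:+, d:-, e:+; rest ⊤}  OUT={b:+, e:+; rest ⊤}

Merge at B3: IN[B3] = OUT[B2] = {a: ⊤, b: +, c: ⊤, d: -, e: ⊤, f: ⊤}
Applying B3's transfer function to that IN value gives OUT[B3] (row B3 above).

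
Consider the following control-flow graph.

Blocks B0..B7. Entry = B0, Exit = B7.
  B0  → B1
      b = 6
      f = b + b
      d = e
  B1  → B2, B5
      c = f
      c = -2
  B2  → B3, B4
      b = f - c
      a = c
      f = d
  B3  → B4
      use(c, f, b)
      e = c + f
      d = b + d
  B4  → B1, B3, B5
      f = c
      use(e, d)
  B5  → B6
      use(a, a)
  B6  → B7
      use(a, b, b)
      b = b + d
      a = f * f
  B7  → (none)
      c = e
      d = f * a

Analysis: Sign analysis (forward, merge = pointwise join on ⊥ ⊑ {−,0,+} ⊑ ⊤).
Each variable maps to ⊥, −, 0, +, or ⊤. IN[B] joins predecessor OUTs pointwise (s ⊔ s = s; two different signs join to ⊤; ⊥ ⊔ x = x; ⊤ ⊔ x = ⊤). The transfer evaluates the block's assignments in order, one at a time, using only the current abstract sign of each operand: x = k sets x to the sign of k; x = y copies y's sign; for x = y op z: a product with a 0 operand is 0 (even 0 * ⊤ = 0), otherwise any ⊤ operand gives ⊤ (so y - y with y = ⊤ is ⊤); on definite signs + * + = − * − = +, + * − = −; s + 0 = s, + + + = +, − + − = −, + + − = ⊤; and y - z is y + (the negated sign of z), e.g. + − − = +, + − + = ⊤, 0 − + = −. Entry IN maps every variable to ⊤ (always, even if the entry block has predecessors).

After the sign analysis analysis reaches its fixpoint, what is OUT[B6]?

Answer: {a: ⊤, b: ⊤, c: -, d: ⊤, e: ⊤, f: ⊤}

Working:
Converged values:
  B0:  IN=(all ⊤)  OUT={b:+, f:+; rest ⊤}
  B1:  IN=(all ⊤)  OUT={c:-; rest ⊤}
  B2:  IN={c:-; rest ⊤}  OUT={a:-, c:-; rest ⊤}
  B3:  IN={a:-, c:-; rest ⊤}  OUT={a:-, c:-; rest ⊤}
  B4:  IN={a:-, c:-; rest ⊤}  OUT={a:-, c:-, f:-; rest ⊤}
  B5:  IN={c:-; rest ⊤}  OUT={c:-; rest ⊤}
  B6:  IN={c:-; rest ⊤}  OUT={c:-; rest ⊤}
  B7:  IN={c:-; rest ⊤}  OUT=(all ⊤)

Merge at B6: IN[B6] = OUT[B5] = {a: ⊤, b: ⊤, c: -, d: ⊤, e: ⊤, f: ⊤}
Applying B6's transfer function to that IN value gives OUT[B6] (row B6 above).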